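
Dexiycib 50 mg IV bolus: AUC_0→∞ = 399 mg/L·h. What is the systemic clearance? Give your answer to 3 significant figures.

CL = 0.125 L/h

CL = Dose_iv / AUC_0→∞
   = 50 / 399 = 0.125313 L/h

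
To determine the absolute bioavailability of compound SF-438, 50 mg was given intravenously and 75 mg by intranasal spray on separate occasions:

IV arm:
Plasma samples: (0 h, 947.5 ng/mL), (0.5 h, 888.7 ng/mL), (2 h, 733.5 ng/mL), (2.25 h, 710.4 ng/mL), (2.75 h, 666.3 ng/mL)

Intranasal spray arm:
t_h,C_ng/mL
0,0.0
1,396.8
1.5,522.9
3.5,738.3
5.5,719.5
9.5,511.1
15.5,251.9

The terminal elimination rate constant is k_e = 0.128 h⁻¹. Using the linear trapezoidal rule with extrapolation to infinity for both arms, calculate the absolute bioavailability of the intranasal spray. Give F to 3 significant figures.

Trapezoidal AUC_0→2.75 (IV):
  [0→0.5]: (947.5+888.7)/2 × 0.5 = 459.05
  [0.5→2]: (888.7+733.5)/2 × 1.5 = 1216.65
  [2→2.25]: (733.5+710.4)/2 × 0.25 = 180.4875
  [2.25→2.75]: (710.4+666.3)/2 × 0.5 = 344.175
  Sum = 2200.3625 ng/mL·h
IV tail: 666.3/0.128 = 5205.469; AUC_iv,0→∞ = 2200.3625 + 5205.469 = 7405.8315 ng/mL·h
Trapezoidal AUC_0→15.5 (intranasal spray):
  [0→1]: (0.0+396.8)/2 × 1 = 198.4
  [1→1.5]: (396.8+522.9)/2 × 0.5 = 229.925
  [1.5→3.5]: (522.9+738.3)/2 × 2 = 1261.2
  [3.5→5.5]: (738.3+719.5)/2 × 2 = 1457.8
  [5.5→9.5]: (719.5+511.1)/2 × 4 = 2461.2
  [9.5→15.5]: (511.1+251.9)/2 × 6 = 2289.0
  Sum = 7897.525 ng/mL·h
intranasal spray tail: 251.9/0.128 = 1967.969; AUC_ev,0→∞ = 7897.525 + 1967.969 = 9865.494 ng/mL·h
F = (AUC_ev/D_ev)/(AUC_iv/D_iv) = (9865.494/75)/(7405.8315/50) = 131.53992/148.11663 = 0.8881

F = 0.888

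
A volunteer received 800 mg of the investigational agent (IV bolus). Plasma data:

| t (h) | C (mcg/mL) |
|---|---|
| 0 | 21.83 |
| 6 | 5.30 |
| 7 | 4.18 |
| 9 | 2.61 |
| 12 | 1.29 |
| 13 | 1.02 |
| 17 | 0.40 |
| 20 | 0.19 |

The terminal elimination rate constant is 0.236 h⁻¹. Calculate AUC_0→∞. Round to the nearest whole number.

Trapezoidal AUC_0→20:
  [0→6]: (21.83+5.30)/2 × 6 = 81.39
  [6→7]: (5.30+4.18)/2 × 1 = 4.74
  [7→9]: (4.18+2.61)/2 × 2 = 6.79
  [9→12]: (2.61+1.29)/2 × 3 = 5.85
  [12→13]: (1.29+1.02)/2 × 1 = 1.155
  [13→17]: (1.02+0.40)/2 × 4 = 2.84
  [17→20]: (0.40+0.19)/2 × 3 = 0.885
  Sum = 103.65 mcg/mL·h
Extrapolated tail: C_last / k_e = 0.19 / 0.236 = 0.805
AUC_0→∞ = 103.65 + 0.805 = 104.455 mcg/mL·h

AUC = 104 mcg/mL·h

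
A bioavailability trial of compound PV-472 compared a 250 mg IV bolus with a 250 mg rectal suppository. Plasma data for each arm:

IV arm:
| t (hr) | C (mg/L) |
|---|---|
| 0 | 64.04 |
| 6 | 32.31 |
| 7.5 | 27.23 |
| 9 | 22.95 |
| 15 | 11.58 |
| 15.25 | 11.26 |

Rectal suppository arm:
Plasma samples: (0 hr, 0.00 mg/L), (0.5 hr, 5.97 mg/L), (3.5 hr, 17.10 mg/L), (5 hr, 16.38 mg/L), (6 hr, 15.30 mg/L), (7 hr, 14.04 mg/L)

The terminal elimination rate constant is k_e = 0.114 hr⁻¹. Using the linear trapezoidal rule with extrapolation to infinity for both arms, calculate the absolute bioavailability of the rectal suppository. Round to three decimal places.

F = 0.373

Trapezoidal AUC_0→15.25 (IV):
  [0→6]: (64.04+32.31)/2 × 6 = 289.05
  [6→7.5]: (32.31+27.23)/2 × 1.5 = 44.655
  [7.5→9]: (27.23+22.95)/2 × 1.5 = 37.635
  [9→15]: (22.95+11.58)/2 × 6 = 103.59
  [15→15.25]: (11.58+11.26)/2 × 0.25 = 2.855
  Sum = 477.785 mg/L·hr
IV tail: 11.26/0.114 = 98.772; AUC_iv,0→∞ = 477.785 + 98.772 = 576.557 mg/L·hr
Trapezoidal AUC_0→7 (rectal suppository):
  [0→0.5]: (0.00+5.97)/2 × 0.5 = 1.4925
  [0.5→3.5]: (5.97+17.10)/2 × 3 = 34.605
  [3.5→5]: (17.10+16.38)/2 × 1.5 = 25.11
  [5→6]: (16.38+15.30)/2 × 1 = 15.84
  [6→7]: (15.30+14.04)/2 × 1 = 14.67
  Sum = 91.7175 mg/L·hr
rectal suppository tail: 14.04/0.114 = 123.158; AUC_ev,0→∞ = 91.7175 + 123.158 = 214.8755 mg/L·hr
F = (AUC_ev/D_ev)/(AUC_iv/D_iv) = (214.8755/250)/(576.557/250) = 0.859502/2.306228 = 0.3727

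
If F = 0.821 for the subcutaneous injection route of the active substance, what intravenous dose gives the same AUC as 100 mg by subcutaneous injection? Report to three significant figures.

D_iv = 82.1 mg

Systemic exposure from an extravascular dose = F × D_ev, so the equivalent IV dose is F × D_ev.
D_iv = F × D_ev = 0.821 × 100 = 82.1 mg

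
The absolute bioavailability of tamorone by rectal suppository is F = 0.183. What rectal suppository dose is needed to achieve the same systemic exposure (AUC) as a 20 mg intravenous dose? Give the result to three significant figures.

D_rectal = 109 mg

For equal systemic exposure: F × D_ev = D_iv
D_ev = D_iv / F = 20 / 0.183 = 109.29 mg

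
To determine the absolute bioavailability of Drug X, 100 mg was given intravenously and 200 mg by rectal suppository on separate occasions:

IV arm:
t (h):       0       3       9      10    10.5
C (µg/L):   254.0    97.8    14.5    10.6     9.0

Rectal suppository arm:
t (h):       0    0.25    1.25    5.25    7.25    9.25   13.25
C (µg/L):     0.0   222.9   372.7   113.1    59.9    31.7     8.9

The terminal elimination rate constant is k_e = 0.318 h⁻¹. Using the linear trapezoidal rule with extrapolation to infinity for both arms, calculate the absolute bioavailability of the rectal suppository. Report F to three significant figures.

Trapezoidal AUC_0→10.5 (IV):
  [0→3]: (254.0+97.8)/2 × 3 = 527.7
  [3→9]: (97.8+14.5)/2 × 6 = 336.9
  [9→10]: (14.5+10.6)/2 × 1 = 12.55
  [10→10.5]: (10.6+9.0)/2 × 0.5 = 4.9
  Sum = 882.05 µg/L·h
IV tail: 9.0/0.318 = 28.302; AUC_iv,0→∞ = 882.05 + 28.302 = 910.352 µg/L·h
Trapezoidal AUC_0→13.25 (rectal suppository):
  [0→0.25]: (0.0+222.9)/2 × 0.25 = 27.8625
  [0.25→1.25]: (222.9+372.7)/2 × 1 = 297.8
  [1.25→5.25]: (372.7+113.1)/2 × 4 = 971.6
  [5.25→7.25]: (113.1+59.9)/2 × 2 = 173.0
  [7.25→9.25]: (59.9+31.7)/2 × 2 = 91.6
  [9.25→13.25]: (31.7+8.9)/2 × 4 = 81.2
  Sum = 1643.0625 µg/L·h
rectal suppository tail: 8.9/0.318 = 27.987; AUC_ev,0→∞ = 1643.0625 + 27.987 = 1671.0495 µg/L·h
F = (AUC_ev/D_ev)/(AUC_iv/D_iv) = (1671.0495/200)/(910.352/100) = 8.3552475/9.10352 = 0.9178

F = 0.918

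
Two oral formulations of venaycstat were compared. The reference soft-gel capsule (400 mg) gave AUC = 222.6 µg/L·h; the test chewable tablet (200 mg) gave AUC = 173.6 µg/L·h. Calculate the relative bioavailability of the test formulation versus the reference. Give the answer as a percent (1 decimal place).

F_rel = 156.0%

F_rel = (AUC_test/D_test) / (AUC_ref/D_ref)
      = (173.6/200) / (222.6/400)
      = 0.868 / 0.5565 = 1.5597 = 155.97%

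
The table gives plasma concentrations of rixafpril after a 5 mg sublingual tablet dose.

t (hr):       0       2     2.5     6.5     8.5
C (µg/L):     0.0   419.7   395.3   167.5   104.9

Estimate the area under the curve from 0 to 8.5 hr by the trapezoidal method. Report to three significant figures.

Trapezoidal AUC_0→8.5:
  [0→2]: (0.0+419.7)/2 × 2 = 419.7
  [2→2.5]: (419.7+395.3)/2 × 0.5 = 203.75
  [2.5→6.5]: (395.3+167.5)/2 × 4 = 1125.6
  [6.5→8.5]: (167.5+104.9)/2 × 2 = 272.4
  Sum = 2021.45 µg/L·hr

AUC = 2020 µg/L·hr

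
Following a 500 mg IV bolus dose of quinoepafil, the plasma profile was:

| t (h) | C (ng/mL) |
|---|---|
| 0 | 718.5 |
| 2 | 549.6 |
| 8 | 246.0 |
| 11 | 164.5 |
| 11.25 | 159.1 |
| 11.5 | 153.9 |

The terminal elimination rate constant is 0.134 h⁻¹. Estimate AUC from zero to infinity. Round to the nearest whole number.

AUC = 5499 ng/mL·h

Trapezoidal AUC_0→11.5:
  [0→2]: (718.5+549.6)/2 × 2 = 1268.1
  [2→8]: (549.6+246.0)/2 × 6 = 2386.8
  [8→11]: (246.0+164.5)/2 × 3 = 615.75
  [11→11.25]: (164.5+159.1)/2 × 0.25 = 40.45
  [11.25→11.5]: (159.1+153.9)/2 × 0.25 = 39.125
  Sum = 4350.225 ng/mL·h
Extrapolated tail: C_last / k_e = 153.9 / 0.134 = 1148.507
AUC_0→∞ = 4350.225 + 1148.507 = 5498.732 ng/mL·h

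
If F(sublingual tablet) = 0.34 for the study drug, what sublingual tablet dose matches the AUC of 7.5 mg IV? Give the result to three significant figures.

For equal systemic exposure: F × D_ev = D_iv
D_ev = D_iv / F = 7.5 / 0.34 = 22.0588 mg

D_sublingual = 22.1 mg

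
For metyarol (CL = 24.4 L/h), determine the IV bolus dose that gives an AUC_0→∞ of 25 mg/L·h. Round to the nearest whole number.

Dose_iv = CL × AUC_0→∞
     = 24.4 × 25 = 610 mg

Dose = 610 mg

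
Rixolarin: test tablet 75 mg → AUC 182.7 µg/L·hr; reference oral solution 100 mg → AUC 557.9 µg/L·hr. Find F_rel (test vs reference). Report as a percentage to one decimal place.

F_rel = (AUC_test/D_test) / (AUC_ref/D_ref)
      = (182.7/75) / (557.9/100)
      = 2.436 / 5.579 = 0.4366 = 43.66%

F_rel = 43.7%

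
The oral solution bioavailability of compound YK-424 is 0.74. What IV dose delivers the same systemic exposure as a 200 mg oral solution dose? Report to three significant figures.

Systemic exposure from an extravascular dose = F × D_ev, so the equivalent IV dose is F × D_ev.
D_iv = F × D_ev = 0.74 × 200 = 148 mg

D_iv = 148 mg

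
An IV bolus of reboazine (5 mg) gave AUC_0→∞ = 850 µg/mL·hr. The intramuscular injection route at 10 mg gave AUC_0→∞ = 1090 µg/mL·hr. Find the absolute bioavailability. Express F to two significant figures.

F = 0.64

F = (AUC_ev / D_ev) / (AUC_iv / D_iv)
  = (1090/10) / (850/5)
  = 109 / 170 = 0.6412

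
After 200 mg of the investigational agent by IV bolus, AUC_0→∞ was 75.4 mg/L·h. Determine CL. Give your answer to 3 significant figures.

CL = Dose_iv / AUC_0→∞
   = 200 / 75.4 = 2.65252 L/h

CL = 2.65 L/h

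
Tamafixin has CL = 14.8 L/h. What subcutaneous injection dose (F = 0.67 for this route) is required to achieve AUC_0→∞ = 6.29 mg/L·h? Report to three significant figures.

Dose = CL × AUC_0→∞ / F
     = 14.8 × 6.29 / 0.67 = 138.943 mg

Dose = 139 mg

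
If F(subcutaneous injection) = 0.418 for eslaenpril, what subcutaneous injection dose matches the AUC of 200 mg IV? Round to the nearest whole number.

D_subcutaneous = 478 mg

For equal systemic exposure: F × D_ev = D_iv
D_ev = D_iv / F = 200 / 0.418 = 478.469 mg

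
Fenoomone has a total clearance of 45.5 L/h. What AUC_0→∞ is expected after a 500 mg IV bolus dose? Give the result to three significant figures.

AUC_0→∞ = Dose_iv / CL
        = 500 / 45.5 = 10.989 mg/L·h

AUC = 11.0 mg/L·h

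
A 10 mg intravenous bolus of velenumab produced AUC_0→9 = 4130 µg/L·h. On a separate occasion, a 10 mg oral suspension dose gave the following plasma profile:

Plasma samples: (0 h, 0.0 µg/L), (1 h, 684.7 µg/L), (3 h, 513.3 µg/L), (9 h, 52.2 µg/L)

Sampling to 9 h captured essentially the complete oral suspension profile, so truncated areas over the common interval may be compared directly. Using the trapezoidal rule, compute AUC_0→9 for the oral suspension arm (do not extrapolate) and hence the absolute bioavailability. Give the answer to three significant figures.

Trapezoidal AUC_0→9 (oral suspension):
  [0→1]: (0.0+684.7)/2 × 1 = 342.35
  [1→3]: (684.7+513.3)/2 × 2 = 1198.0
  [3→9]: (513.3+52.2)/2 × 6 = 1696.5
  Sum = 3236.85 µg/L·h
F = (AUC_ev/D_ev)/(AUC_iv/D_iv) = (3236.85/10)/(4130/10) = 323.685/413 = 0.7837

F = 0.784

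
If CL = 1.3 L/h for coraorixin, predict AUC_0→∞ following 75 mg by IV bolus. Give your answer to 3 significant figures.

AUC = 57.7 mg/L·h

AUC_0→∞ = Dose_iv / CL
        = 75 / 1.3 = 57.6923 mg/L·h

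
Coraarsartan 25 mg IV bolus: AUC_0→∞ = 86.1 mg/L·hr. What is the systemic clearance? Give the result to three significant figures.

CL = 0.290 L/hr

CL = Dose_iv / AUC_0→∞
   = 25 / 86.1 = 0.29036 L/hr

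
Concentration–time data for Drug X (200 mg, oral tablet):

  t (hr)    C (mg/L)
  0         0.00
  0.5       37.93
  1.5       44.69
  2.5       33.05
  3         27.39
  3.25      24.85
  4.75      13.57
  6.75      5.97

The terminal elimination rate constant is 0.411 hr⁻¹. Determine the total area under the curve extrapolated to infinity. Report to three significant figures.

Trapezoidal AUC_0→6.75:
  [0→0.5]: (0.00+37.93)/2 × 0.5 = 9.4825
  [0.5→1.5]: (37.93+44.69)/2 × 1 = 41.31
  [1.5→2.5]: (44.69+33.05)/2 × 1 = 38.87
  [2.5→3]: (33.05+27.39)/2 × 0.5 = 15.11
  [3→3.25]: (27.39+24.85)/2 × 0.25 = 6.53
  [3.25→4.75]: (24.85+13.57)/2 × 1.5 = 28.815
  [4.75→6.75]: (13.57+5.97)/2 × 2 = 19.54
  Sum = 159.6575 mg/L·hr
Extrapolated tail: C_last / k_e = 5.97 / 0.411 = 14.526
AUC_0→∞ = 159.6575 + 14.526 = 174.1835 mg/L·hr

AUC = 174 mg/L·hr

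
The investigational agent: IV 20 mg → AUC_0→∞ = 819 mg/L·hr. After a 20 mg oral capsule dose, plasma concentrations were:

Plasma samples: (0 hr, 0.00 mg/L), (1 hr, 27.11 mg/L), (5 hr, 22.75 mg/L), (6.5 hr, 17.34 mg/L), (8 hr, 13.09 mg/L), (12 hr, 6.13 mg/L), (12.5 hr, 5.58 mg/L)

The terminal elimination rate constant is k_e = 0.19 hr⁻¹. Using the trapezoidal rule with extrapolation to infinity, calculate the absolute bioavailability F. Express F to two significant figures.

Trapezoidal AUC_0→12.5 (oral capsule):
  [0→1]: (0.00+27.11)/2 × 1 = 13.555
  [1→5]: (27.11+22.75)/2 × 4 = 99.72
  [5→6.5]: (22.75+17.34)/2 × 1.5 = 30.0675
  [6.5→8]: (17.34+13.09)/2 × 1.5 = 22.8225
  [8→12]: (13.09+6.13)/2 × 4 = 38.44
  [12→12.5]: (6.13+5.58)/2 × 0.5 = 2.9275
  Sum = 207.5325 mg/L·hr
Tail: C_last/k_e = 5.58/0.19 = 29.368
AUC_0→∞ (oral capsule) = 207.5325 + 29.368 = 236.9005 mg/L·hr
F = (AUC_ev/D_ev)/(AUC_iv/D_iv) = (236.9005/20)/(819/20) = 11.845025/40.95 = 0.2893

F = 0.29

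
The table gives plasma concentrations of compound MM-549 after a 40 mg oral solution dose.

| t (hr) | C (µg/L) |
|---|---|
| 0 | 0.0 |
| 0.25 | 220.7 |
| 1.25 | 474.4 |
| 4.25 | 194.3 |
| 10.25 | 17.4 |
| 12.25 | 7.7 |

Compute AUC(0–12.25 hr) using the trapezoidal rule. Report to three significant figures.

AUC = 2040 µg/L·hr

Trapezoidal AUC_0→12.25:
  [0→0.25]: (0.0+220.7)/2 × 0.25 = 27.5875
  [0.25→1.25]: (220.7+474.4)/2 × 1 = 347.55
  [1.25→4.25]: (474.4+194.3)/2 × 3 = 1003.05
  [4.25→10.25]: (194.3+17.4)/2 × 6 = 635.1
  [10.25→12.25]: (17.4+7.7)/2 × 2 = 25.1
  Sum = 2038.3875 µg/L·hr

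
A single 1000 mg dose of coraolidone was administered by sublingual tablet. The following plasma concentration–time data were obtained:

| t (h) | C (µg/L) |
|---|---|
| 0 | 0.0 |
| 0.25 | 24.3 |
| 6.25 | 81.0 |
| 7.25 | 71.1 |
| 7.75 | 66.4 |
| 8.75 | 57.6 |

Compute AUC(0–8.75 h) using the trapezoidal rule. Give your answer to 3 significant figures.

Trapezoidal AUC_0→8.75:
  [0→0.25]: (0.0+24.3)/2 × 0.25 = 3.0375
  [0.25→6.25]: (24.3+81.0)/2 × 6 = 315.9
  [6.25→7.25]: (81.0+71.1)/2 × 1 = 76.05
  [7.25→7.75]: (71.1+66.4)/2 × 0.5 = 34.375
  [7.75→8.75]: (66.4+57.6)/2 × 1 = 62.0
  Sum = 491.3625 µg/L·h

AUC = 491 µg/L·h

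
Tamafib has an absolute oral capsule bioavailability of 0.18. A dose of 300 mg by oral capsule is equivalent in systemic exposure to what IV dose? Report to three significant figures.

Systemic exposure from an extravascular dose = F × D_ev, so the equivalent IV dose is F × D_ev.
D_iv = F × D_ev = 0.18 × 300 = 54 mg

D_iv = 54.0 mg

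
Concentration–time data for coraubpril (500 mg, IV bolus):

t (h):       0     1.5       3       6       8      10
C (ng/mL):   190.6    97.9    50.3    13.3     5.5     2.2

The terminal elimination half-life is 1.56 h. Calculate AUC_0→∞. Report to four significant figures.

Trapezoidal AUC_0→10:
  [0→1.5]: (190.6+97.9)/2 × 1.5 = 216.375
  [1.5→3]: (97.9+50.3)/2 × 1.5 = 111.15
  [3→6]: (50.3+13.3)/2 × 3 = 95.4
  [6→8]: (13.3+5.5)/2 × 2 = 18.8
  [8→10]: (5.5+2.2)/2 × 2 = 7.7
  Sum = 449.425 ng/mL·h
k_e = ln2 / t½ = 0.693147 / 1.56 = 0.4443 h^-1
Extrapolated tail: C_last / k_e = 2.2 / 0.4443 = 4.952
AUC_0→∞ = 449.425 + 4.952 = 454.377 ng/mL·h

AUC = 454.4 ng/mL·h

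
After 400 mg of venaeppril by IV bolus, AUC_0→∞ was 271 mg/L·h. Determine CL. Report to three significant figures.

CL = Dose_iv / AUC_0→∞
   = 400 / 271 = 1.47601 L/h

CL = 1.48 L/h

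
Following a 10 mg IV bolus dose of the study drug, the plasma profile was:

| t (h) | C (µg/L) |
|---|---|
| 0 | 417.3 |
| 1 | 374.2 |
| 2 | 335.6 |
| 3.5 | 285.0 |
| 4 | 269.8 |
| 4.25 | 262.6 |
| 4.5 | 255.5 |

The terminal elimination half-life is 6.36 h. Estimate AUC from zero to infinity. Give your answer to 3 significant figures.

AUC = 3830 µg/L·h

Trapezoidal AUC_0→4.5:
  [0→1]: (417.3+374.2)/2 × 1 = 395.75
  [1→2]: (374.2+335.6)/2 × 1 = 354.9
  [2→3.5]: (335.6+285.0)/2 × 1.5 = 465.45
  [3.5→4]: (285.0+269.8)/2 × 0.5 = 138.7
  [4→4.25]: (269.8+262.6)/2 × 0.25 = 66.55
  [4.25→4.5]: (262.6+255.5)/2 × 0.25 = 64.7625
  Sum = 1486.1125 µg/L·h
k_e = ln2 / t½ = 0.693147 / 6.36 = 0.1090 h^-1
Extrapolated tail: C_last / k_e = 255.5 / 0.109 = 2344.037
AUC_0→∞ = 1486.1125 + 2344.037 = 3830.1495 µg/L·h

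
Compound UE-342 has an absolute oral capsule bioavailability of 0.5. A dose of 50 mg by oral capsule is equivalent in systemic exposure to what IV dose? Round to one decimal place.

Systemic exposure from an extravascular dose = F × D_ev, so the equivalent IV dose is F × D_ev.
D_iv = F × D_ev = 0.5 × 50 = 25 mg

D_iv = 25.0 mg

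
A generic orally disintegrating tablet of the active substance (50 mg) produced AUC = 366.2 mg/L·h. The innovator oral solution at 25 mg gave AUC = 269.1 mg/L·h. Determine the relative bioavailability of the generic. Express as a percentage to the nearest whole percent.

F_rel = (AUC_test/D_test) / (AUC_ref/D_ref)
      = (366.2/50) / (269.1/25)
      = 7.324 / 10.764 = 0.6804 = 68.04%

F_rel = 68%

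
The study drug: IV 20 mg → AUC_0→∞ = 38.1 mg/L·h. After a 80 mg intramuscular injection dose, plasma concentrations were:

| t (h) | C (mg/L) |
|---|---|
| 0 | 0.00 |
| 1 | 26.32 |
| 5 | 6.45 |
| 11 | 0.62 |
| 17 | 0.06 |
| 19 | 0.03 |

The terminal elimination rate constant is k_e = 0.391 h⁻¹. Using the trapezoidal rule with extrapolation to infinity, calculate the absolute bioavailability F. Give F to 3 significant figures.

Trapezoidal AUC_0→19 (intramuscular injection):
  [0→1]: (0.00+26.32)/2 × 1 = 13.16
  [1→5]: (26.32+6.45)/2 × 4 = 65.54
  [5→11]: (6.45+0.62)/2 × 6 = 21.21
  [11→17]: (0.62+0.06)/2 × 6 = 2.04
  [17→19]: (0.06+0.03)/2 × 2 = 0.09
  Sum = 102.04 mg/L·h
Tail: C_last/k_e = 0.03/0.391 = 0.077
AUC_0→∞ (intramuscular injection) = 102.04 + 0.077 = 102.117 mg/L·h
F = (AUC_ev/D_ev)/(AUC_iv/D_iv) = (102.117/80)/(38.1/20) = 1.2764625/1.905 = 0.6701

F = 0.670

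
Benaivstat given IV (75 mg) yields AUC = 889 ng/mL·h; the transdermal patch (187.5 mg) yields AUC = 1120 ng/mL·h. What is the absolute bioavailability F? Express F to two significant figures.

F = (AUC_ev / D_ev) / (AUC_iv / D_iv)
  = (1120/187.5) / (889/75)
  = 5.97333 / 11.8533 = 0.5039

F = 0.50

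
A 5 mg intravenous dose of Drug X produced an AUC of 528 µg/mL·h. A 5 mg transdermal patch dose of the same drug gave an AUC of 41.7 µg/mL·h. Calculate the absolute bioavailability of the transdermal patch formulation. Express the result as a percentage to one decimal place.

F = 7.9%

F = (AUC_ev / D_ev) / (AUC_iv / D_iv)
  = (41.7/5) / (528/5)
  = 8.34 / 105.6 = 0.0790
  = 7.90%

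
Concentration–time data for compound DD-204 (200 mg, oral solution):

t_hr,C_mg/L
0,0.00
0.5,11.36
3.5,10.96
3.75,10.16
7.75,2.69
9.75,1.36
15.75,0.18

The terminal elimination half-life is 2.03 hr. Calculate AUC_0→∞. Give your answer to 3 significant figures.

AUC = 73.9 mg/L·hr

Trapezoidal AUC_0→15.75:
  [0→0.5]: (0.00+11.36)/2 × 0.5 = 2.84
  [0.5→3.5]: (11.36+10.96)/2 × 3 = 33.48
  [3.5→3.75]: (10.96+10.16)/2 × 0.25 = 2.64
  [3.75→7.75]: (10.16+2.69)/2 × 4 = 25.7
  [7.75→9.75]: (2.69+1.36)/2 × 2 = 4.05
  [9.75→15.75]: (1.36+0.18)/2 × 6 = 4.62
  Sum = 73.33 mg/L·hr
k_e = ln2 / t½ = 0.693147 / 2.03 = 0.3415 hr^-1
Extrapolated tail: C_last / k_e = 0.18 / 0.3415 = 0.527
AUC_0→∞ = 73.33 + 0.527 = 73.857 mg/L·hr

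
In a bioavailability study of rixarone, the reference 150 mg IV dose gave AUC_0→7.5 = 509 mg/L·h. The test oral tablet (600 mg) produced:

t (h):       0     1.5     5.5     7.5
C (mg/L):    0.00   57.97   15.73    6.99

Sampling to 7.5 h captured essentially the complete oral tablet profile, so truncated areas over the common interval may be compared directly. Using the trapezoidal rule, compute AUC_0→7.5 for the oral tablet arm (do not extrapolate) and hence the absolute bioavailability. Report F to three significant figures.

F = 0.105

Trapezoidal AUC_0→7.5 (oral tablet):
  [0→1.5]: (0.00+57.97)/2 × 1.5 = 43.4775
  [1.5→5.5]: (57.97+15.73)/2 × 4 = 147.4
  [5.5→7.5]: (15.73+6.99)/2 × 2 = 22.72
  Sum = 213.5975 mg/L·h
F = (AUC_ev/D_ev)/(AUC_iv/D_iv) = (213.5975/600)/(509/150) = 0.355996/3.39333 = 0.1049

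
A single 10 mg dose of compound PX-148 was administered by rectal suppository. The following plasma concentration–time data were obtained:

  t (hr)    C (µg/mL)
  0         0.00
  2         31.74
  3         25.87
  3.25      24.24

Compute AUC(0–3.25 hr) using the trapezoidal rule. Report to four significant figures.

AUC = 66.81 µg/mL·hr

Trapezoidal AUC_0→3.25:
  [0→2]: (0.00+31.74)/2 × 2 = 31.74
  [2→3]: (31.74+25.87)/2 × 1 = 28.805
  [3→3.25]: (25.87+24.24)/2 × 0.25 = 6.26375
  Sum = 66.80875 µg/mL·hr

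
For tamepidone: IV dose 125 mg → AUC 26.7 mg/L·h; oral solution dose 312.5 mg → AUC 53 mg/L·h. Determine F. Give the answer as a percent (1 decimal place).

F = 79.4%

F = (AUC_ev / D_ev) / (AUC_iv / D_iv)
  = (53/312.5) / (26.7/125)
  = 0.1696 / 0.2136 = 0.7940
  = 79.40%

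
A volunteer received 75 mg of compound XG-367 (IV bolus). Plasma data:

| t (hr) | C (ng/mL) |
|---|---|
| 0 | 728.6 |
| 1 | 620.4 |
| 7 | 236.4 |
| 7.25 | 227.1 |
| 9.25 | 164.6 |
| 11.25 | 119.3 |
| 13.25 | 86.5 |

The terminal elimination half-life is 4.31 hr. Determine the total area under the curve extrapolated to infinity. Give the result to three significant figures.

AUC = 4720 ng/mL·hr

Trapezoidal AUC_0→13.25:
  [0→1]: (728.6+620.4)/2 × 1 = 674.5
  [1→7]: (620.4+236.4)/2 × 6 = 2570.4
  [7→7.25]: (236.4+227.1)/2 × 0.25 = 57.9375
  [7.25→9.25]: (227.1+164.6)/2 × 2 = 391.7
  [9.25→11.25]: (164.6+119.3)/2 × 2 = 283.9
  [11.25→13.25]: (119.3+86.5)/2 × 2 = 205.8
  Sum = 4184.2375 ng/mL·hr
k_e = ln2 / t½ = 0.693147 / 4.31 = 0.1608 hr^-1
Extrapolated tail: C_last / k_e = 86.5 / 0.1608 = 537.935
AUC_0→∞ = 4184.2375 + 537.935 = 4722.1725 ng/mL·hr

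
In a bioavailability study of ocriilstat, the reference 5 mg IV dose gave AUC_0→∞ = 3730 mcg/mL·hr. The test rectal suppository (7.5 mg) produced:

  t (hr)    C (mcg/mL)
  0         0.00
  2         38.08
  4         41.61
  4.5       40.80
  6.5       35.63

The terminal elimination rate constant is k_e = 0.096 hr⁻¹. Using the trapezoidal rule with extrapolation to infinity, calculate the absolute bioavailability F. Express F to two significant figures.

F = 0.10

Trapezoidal AUC_0→6.5 (rectal suppository):
  [0→2]: (0.00+38.08)/2 × 2 = 38.08
  [2→4]: (38.08+41.61)/2 × 2 = 79.69
  [4→4.5]: (41.61+40.80)/2 × 0.5 = 20.6025
  [4.5→6.5]: (40.80+35.63)/2 × 2 = 76.43
  Sum = 214.8025 mcg/mL·hr
Tail: C_last/k_e = 35.63/0.096 = 371.146
AUC_0→∞ (rectal suppository) = 214.8025 + 371.146 = 585.9485 mcg/mL·hr
F = (AUC_ev/D_ev)/(AUC_iv/D_iv) = (585.9485/7.5)/(3730/5) = 78.1265/746 = 0.1047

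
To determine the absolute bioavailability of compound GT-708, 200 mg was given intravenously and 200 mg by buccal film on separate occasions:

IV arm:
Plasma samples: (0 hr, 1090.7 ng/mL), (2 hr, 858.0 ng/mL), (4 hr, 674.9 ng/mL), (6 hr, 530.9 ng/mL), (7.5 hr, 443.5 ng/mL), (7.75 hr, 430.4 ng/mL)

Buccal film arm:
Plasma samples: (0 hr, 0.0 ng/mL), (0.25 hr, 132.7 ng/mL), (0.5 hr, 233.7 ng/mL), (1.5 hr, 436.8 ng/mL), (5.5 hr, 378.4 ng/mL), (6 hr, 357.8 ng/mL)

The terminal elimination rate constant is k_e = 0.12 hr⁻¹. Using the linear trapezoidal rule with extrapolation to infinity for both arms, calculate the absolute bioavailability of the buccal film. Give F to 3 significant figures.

Trapezoidal AUC_0→7.75 (IV):
  [0→2]: (1090.7+858.0)/2 × 2 = 1948.7
  [2→4]: (858.0+674.9)/2 × 2 = 1532.9
  [4→6]: (674.9+530.9)/2 × 2 = 1205.8
  [6→7.5]: (530.9+443.5)/2 × 1.5 = 730.8
  [7.5→7.75]: (443.5+430.4)/2 × 0.25 = 109.2375
  Sum = 5527.4375 ng/mL·hr
IV tail: 430.4/0.12 = 3586.667; AUC_iv,0→∞ = 5527.4375 + 3586.667 = 9114.1045 ng/mL·hr
Trapezoidal AUC_0→6 (buccal film):
  [0→0.25]: (0.0+132.7)/2 × 0.25 = 16.5875
  [0.25→0.5]: (132.7+233.7)/2 × 0.25 = 45.8
  [0.5→1.5]: (233.7+436.8)/2 × 1 = 335.25
  [1.5→5.5]: (436.8+378.4)/2 × 4 = 1630.4
  [5.5→6]: (378.4+357.8)/2 × 0.5 = 184.05
  Sum = 2212.0875 ng/mL·hr
buccal film tail: 357.8/0.12 = 2981.667; AUC_ev,0→∞ = 2212.0875 + 2981.667 = 5193.7545 ng/mL·hr
F = (AUC_ev/D_ev)/(AUC_iv/D_iv) = (5193.7545/200)/(9114.1045/200) = 25.9688/45.5705 = 0.5699

F = 0.570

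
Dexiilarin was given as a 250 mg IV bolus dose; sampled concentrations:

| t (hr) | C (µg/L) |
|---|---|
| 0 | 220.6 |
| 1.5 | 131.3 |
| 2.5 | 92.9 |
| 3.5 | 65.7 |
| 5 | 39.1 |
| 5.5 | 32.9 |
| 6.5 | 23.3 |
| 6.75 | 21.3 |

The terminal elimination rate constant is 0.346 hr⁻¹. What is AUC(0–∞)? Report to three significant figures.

AUC = 647 µg/L·hr

Trapezoidal AUC_0→6.75:
  [0→1.5]: (220.6+131.3)/2 × 1.5 = 263.925
  [1.5→2.5]: (131.3+92.9)/2 × 1 = 112.1
  [2.5→3.5]: (92.9+65.7)/2 × 1 = 79.3
  [3.5→5]: (65.7+39.1)/2 × 1.5 = 78.6
  [5→5.5]: (39.1+32.9)/2 × 0.5 = 18.0
  [5.5→6.5]: (32.9+23.3)/2 × 1 = 28.1
  [6.5→6.75]: (23.3+21.3)/2 × 0.25 = 5.575
  Sum = 585.6 µg/L·hr
Extrapolated tail: C_last / k_e = 21.3 / 0.346 = 61.561
AUC_0→∞ = 585.6 + 61.561 = 647.161 µg/L·hr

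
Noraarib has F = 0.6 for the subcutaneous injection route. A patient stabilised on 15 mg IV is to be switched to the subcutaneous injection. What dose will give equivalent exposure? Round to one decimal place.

For equal systemic exposure: F × D_ev = D_iv
D_ev = D_iv / F = 15 / 0.6 = 25 mg

D_subcutaneous = 25.0 mg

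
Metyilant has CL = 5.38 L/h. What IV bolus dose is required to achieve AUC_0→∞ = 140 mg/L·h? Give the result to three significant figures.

Dose = 753 mg

Dose_iv = CL × AUC_0→∞
     = 5.38 × 140 = 753.2 mg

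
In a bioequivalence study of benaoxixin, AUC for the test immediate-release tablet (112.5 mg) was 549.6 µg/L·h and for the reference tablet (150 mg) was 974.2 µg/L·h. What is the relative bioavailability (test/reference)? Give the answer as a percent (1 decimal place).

F_rel = (AUC_test/D_test) / (AUC_ref/D_ref)
      = (549.6/112.5) / (974.2/150)
      = 4.88533 / 6.49467 = 0.7522 = 75.22%

F_rel = 75.2%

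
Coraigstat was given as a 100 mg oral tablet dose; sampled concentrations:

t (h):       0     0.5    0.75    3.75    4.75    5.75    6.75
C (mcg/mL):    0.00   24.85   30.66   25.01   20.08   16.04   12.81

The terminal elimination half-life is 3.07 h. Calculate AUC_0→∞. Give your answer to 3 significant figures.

Trapezoidal AUC_0→6.75:
  [0→0.5]: (0.00+24.85)/2 × 0.5 = 6.2125
  [0.5→0.75]: (24.85+30.66)/2 × 0.25 = 6.93875
  [0.75→3.75]: (30.66+25.01)/2 × 3 = 83.505
  [3.75→4.75]: (25.01+20.08)/2 × 1 = 22.545
  [4.75→5.75]: (20.08+16.04)/2 × 1 = 18.06
  [5.75→6.75]: (16.04+12.81)/2 × 1 = 14.425
  Sum = 151.68625 mcg/mL·h
k_e = ln2 / t½ = 0.693147 / 3.07 = 0.2258 h^-1
Extrapolated tail: C_last / k_e = 12.81 / 0.2258 = 56.732
AUC_0→∞ = 151.68625 + 56.732 = 208.41825 mcg/mL·h

AUC = 208 mcg/mL·h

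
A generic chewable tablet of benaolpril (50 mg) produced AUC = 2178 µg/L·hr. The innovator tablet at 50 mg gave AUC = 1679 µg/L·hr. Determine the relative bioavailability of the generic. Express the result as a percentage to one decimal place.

F_rel = 129.7%

F_rel = (AUC_test/D_test) / (AUC_ref/D_ref)
      = (2178/50) / (1679/50)
      = 43.56 / 33.58 = 1.2972 = 129.72%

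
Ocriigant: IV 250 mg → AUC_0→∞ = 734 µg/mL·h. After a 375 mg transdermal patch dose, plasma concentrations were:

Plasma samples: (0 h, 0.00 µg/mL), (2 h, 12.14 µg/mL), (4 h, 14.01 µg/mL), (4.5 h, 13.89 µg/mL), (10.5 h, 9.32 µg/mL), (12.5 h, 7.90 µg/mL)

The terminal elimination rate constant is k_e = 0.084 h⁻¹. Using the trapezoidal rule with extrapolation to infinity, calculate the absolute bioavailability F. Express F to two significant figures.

Trapezoidal AUC_0→12.5 (transdermal patch):
  [0→2]: (0.00+12.14)/2 × 2 = 12.14
  [2→4]: (12.14+14.01)/2 × 2 = 26.15
  [4→4.5]: (14.01+13.89)/2 × 0.5 = 6.975
  [4.5→10.5]: (13.89+9.32)/2 × 6 = 69.63
  [10.5→12.5]: (9.32+7.90)/2 × 2 = 17.22
  Sum = 132.115 µg/mL·h
Tail: C_last/k_e = 7.90/0.084 = 94.048
AUC_0→∞ (transdermal patch) = 132.115 + 94.048 = 226.163 µg/mL·h
F = (AUC_ev/D_ev)/(AUC_iv/D_iv) = (226.163/375)/(734/250) = 0.603101/2.936 = 0.2054

F = 0.21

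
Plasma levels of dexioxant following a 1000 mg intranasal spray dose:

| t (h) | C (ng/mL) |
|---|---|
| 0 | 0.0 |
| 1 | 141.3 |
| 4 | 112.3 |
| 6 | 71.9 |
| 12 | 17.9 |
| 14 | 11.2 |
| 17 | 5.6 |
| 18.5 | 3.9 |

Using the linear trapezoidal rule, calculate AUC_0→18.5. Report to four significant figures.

AUC = 966.1 ng/mL·h

Trapezoidal AUC_0→18.5:
  [0→1]: (0.0+141.3)/2 × 1 = 70.65
  [1→4]: (141.3+112.3)/2 × 3 = 380.4
  [4→6]: (112.3+71.9)/2 × 2 = 184.2
  [6→12]: (71.9+17.9)/2 × 6 = 269.4
  [12→14]: (17.9+11.2)/2 × 2 = 29.1
  [14→17]: (11.2+5.6)/2 × 3 = 25.2
  [17→18.5]: (5.6+3.9)/2 × 1.5 = 7.125
  Sum = 966.075 ng/mL·h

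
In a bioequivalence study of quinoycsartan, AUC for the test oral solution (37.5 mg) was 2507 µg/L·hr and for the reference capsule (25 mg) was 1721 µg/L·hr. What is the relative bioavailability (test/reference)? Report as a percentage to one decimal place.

F_rel = (AUC_test/D_test) / (AUC_ref/D_ref)
      = (2507/37.5) / (1721/25)
      = 66.8533 / 68.84 = 0.9711 = 97.11%

F_rel = 97.1%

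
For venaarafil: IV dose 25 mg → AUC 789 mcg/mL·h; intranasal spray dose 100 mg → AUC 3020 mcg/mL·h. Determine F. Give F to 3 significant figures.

F = (AUC_ev / D_ev) / (AUC_iv / D_iv)
  = (3020/100) / (789/25)
  = 30.2 / 31.56 = 0.9569

F = 0.957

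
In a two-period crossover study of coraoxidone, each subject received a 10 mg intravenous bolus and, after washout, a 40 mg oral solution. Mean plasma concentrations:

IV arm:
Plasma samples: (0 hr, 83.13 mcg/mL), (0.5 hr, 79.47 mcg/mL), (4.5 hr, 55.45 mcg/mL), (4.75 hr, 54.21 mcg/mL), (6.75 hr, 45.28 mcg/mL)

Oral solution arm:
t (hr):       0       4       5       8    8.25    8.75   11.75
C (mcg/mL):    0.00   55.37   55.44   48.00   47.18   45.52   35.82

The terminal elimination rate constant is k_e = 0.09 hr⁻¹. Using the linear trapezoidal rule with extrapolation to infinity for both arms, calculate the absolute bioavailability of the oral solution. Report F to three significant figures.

F = 0.236

Trapezoidal AUC_0→6.75 (IV):
  [0→0.5]: (83.13+79.47)/2 × 0.5 = 40.65
  [0.5→4.5]: (79.47+55.45)/2 × 4 = 269.84
  [4.5→4.75]: (55.45+54.21)/2 × 0.25 = 13.7075
  [4.75→6.75]: (54.21+45.28)/2 × 2 = 99.49
  Sum = 423.6875 mcg/mL·hr
IV tail: 45.28/0.09 = 503.111; AUC_iv,0→∞ = 423.6875 + 503.111 = 926.7985 mcg/mL·hr
Trapezoidal AUC_0→11.75 (oral solution):
  [0→4]: (0.00+55.37)/2 × 4 = 110.74
  [4→5]: (55.37+55.44)/2 × 1 = 55.405
  [5→8]: (55.44+48.00)/2 × 3 = 155.16
  [8→8.25]: (48.00+47.18)/2 × 0.25 = 11.8975
  [8.25→8.75]: (47.18+45.52)/2 × 0.5 = 23.175
  [8.75→11.75]: (45.52+35.82)/2 × 3 = 122.01
  Sum = 478.3875 mcg/mL·hr
oral solution tail: 35.82/0.09 = 398.000; AUC_ev,0→∞ = 478.3875 + 398.000 = 876.3875 mcg/mL·hr
F = (AUC_ev/D_ev)/(AUC_iv/D_iv) = (876.3875/40)/(926.7985/10) = 21.9097/92.67985 = 0.2364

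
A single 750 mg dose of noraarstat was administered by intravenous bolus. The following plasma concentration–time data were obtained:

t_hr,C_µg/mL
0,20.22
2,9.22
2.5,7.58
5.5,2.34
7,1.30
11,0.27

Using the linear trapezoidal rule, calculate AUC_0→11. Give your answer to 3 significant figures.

AUC = 54.4 µg/mL·hr

Trapezoidal AUC_0→11:
  [0→2]: (20.22+9.22)/2 × 2 = 29.44
  [2→2.5]: (9.22+7.58)/2 × 0.5 = 4.2
  [2.5→5.5]: (7.58+2.34)/2 × 3 = 14.88
  [5.5→7]: (2.34+1.30)/2 × 1.5 = 2.73
  [7→11]: (1.30+0.27)/2 × 4 = 3.14
  Sum = 54.39 µg/mL·hr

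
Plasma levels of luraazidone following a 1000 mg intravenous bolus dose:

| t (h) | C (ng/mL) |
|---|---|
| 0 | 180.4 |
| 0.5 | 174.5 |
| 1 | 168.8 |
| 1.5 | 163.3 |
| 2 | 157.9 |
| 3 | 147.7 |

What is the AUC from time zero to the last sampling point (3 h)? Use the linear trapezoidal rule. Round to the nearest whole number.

Trapezoidal AUC_0→3:
  [0→0.5]: (180.4+174.5)/2 × 0.5 = 88.725
  [0.5→1]: (174.5+168.8)/2 × 0.5 = 85.825
  [1→1.5]: (168.8+163.3)/2 × 0.5 = 83.025
  [1.5→2]: (163.3+157.9)/2 × 0.5 = 80.3
  [2→3]: (157.9+147.7)/2 × 1 = 152.8
  Sum = 490.675 ng/mL·h

AUC = 491 ng/mL·h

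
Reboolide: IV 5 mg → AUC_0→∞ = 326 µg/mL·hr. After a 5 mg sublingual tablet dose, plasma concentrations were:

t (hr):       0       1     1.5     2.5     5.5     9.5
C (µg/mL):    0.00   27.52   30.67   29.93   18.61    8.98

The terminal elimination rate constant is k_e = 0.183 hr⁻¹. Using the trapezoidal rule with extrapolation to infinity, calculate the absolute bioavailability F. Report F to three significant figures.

F = 0.723

Trapezoidal AUC_0→9.5 (sublingual tablet):
  [0→1]: (0.00+27.52)/2 × 1 = 13.76
  [1→1.5]: (27.52+30.67)/2 × 0.5 = 14.5475
  [1.5→2.5]: (30.67+29.93)/2 × 1 = 30.3
  [2.5→5.5]: (29.93+18.61)/2 × 3 = 72.81
  [5.5→9.5]: (18.61+8.98)/2 × 4 = 55.18
  Sum = 186.5975 µg/mL·hr
Tail: C_last/k_e = 8.98/0.183 = 49.071
AUC_0→∞ (sublingual tablet) = 186.5975 + 49.071 = 235.6685 µg/mL·hr
F = (AUC_ev/D_ev)/(AUC_iv/D_iv) = (235.6685/5)/(326/5) = 47.1337/65.2 = 0.7229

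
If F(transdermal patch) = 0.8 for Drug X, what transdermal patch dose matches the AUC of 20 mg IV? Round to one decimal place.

D_transdermal = 25.0 mg

For equal systemic exposure: F × D_ev = D_iv
D_ev = D_iv / F = 20 / 0.8 = 25 mg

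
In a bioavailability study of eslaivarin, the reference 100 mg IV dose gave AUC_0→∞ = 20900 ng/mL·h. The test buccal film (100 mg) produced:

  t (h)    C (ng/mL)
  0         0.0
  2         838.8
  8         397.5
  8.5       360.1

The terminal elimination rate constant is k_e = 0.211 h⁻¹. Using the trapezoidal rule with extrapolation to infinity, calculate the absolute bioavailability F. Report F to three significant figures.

Trapezoidal AUC_0→8.5 (buccal film):
  [0→2]: (0.0+838.8)/2 × 2 = 838.8
  [2→8]: (838.8+397.5)/2 × 6 = 3708.9
  [8→8.5]: (397.5+360.1)/2 × 0.5 = 189.4
  Sum = 4737.1 ng/mL·h
Tail: C_last/k_e = 360.1/0.211 = 1706.635
AUC_0→∞ (buccal film) = 4737.1 + 1706.635 = 6443.735 ng/mL·h
F = (AUC_ev/D_ev)/(AUC_iv/D_iv) = (6443.735/100)/(20900/100) = 64.43735/209 = 0.3083

F = 0.308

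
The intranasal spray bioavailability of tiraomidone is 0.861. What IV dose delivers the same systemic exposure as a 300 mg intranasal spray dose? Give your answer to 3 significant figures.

Systemic exposure from an extravascular dose = F × D_ev, so the equivalent IV dose is F × D_ev.
D_iv = F × D_ev = 0.861 × 300 = 258.3 mg

D_iv = 258 mg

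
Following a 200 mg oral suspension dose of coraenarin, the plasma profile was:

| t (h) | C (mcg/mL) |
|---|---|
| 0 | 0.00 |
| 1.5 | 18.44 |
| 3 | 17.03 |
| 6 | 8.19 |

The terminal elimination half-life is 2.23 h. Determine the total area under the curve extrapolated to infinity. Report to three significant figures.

AUC = 105 mcg/mL·h

Trapezoidal AUC_0→6:
  [0→1.5]: (0.00+18.44)/2 × 1.5 = 13.83
  [1.5→3]: (18.44+17.03)/2 × 1.5 = 26.6025
  [3→6]: (17.03+8.19)/2 × 3 = 37.83
  Sum = 78.2625 mcg/mL·h
k_e = ln2 / t½ = 0.693147 / 2.23 = 0.3108 h^-1
Extrapolated tail: C_last / k_e = 8.19 / 0.3108 = 26.351
AUC_0→∞ = 78.2625 + 26.351 = 104.6135 mcg/mL·h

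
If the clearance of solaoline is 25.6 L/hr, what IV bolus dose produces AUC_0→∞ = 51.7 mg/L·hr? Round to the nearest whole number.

Dose_iv = CL × AUC_0→∞
     = 25.6 × 51.7 = 1323.52 mg

Dose = 1324 mg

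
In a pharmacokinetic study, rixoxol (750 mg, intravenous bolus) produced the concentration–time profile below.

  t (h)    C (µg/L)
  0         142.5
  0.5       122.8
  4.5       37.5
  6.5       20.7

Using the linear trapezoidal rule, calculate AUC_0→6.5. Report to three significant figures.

Trapezoidal AUC_0→6.5:
  [0→0.5]: (142.5+122.8)/2 × 0.5 = 66.325
  [0.5→4.5]: (122.8+37.5)/2 × 4 = 320.6
  [4.5→6.5]: (37.5+20.7)/2 × 2 = 58.2
  Sum = 445.125 µg/L·h

AUC = 445 µg/L·h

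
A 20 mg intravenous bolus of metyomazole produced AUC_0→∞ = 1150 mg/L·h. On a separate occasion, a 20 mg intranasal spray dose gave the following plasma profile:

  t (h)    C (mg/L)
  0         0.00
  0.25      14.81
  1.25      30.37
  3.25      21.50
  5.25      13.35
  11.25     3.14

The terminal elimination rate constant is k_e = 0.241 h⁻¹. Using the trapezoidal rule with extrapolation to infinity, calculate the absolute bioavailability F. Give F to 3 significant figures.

Trapezoidal AUC_0→11.25 (intranasal spray):
  [0→0.25]: (0.00+14.81)/2 × 0.25 = 1.85125
  [0.25→1.25]: (14.81+30.37)/2 × 1 = 22.59
  [1.25→3.25]: (30.37+21.50)/2 × 2 = 51.87
  [3.25→5.25]: (21.50+13.35)/2 × 2 = 34.85
  [5.25→11.25]: (13.35+3.14)/2 × 6 = 49.47
  Sum = 160.63125 mg/L·h
Tail: C_last/k_e = 3.14/0.241 = 13.029
AUC_0→∞ (intranasal spray) = 160.63125 + 13.029 = 173.66025 mg/L·h
F = (AUC_ev/D_ev)/(AUC_iv/D_iv) = (173.66025/20)/(1150/20) = 8.6830125/57.5 = 0.1510

F = 0.151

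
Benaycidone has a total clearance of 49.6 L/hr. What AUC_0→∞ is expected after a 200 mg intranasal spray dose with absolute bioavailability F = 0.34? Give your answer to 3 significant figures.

AUC_0→∞ = F × Dose / CL
        = 0.34 × 200 / 49.6 = 1.37097 mg/L·hr

AUC = 1.37 mg/L·hr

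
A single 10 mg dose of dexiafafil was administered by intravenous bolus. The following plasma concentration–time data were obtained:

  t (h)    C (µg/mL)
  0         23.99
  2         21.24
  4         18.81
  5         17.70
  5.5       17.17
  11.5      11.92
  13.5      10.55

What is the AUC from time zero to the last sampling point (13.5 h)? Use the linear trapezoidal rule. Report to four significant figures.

AUC = 222.0 µg/mL·h

Trapezoidal AUC_0→13.5:
  [0→2]: (23.99+21.24)/2 × 2 = 45.23
  [2→4]: (21.24+18.81)/2 × 2 = 40.05
  [4→5]: (18.81+17.70)/2 × 1 = 18.255
  [5→5.5]: (17.70+17.17)/2 × 0.5 = 8.7175
  [5.5→11.5]: (17.17+11.92)/2 × 6 = 87.27
  [11.5→13.5]: (11.92+10.55)/2 × 2 = 22.47
  Sum = 221.9925 µg/mL·h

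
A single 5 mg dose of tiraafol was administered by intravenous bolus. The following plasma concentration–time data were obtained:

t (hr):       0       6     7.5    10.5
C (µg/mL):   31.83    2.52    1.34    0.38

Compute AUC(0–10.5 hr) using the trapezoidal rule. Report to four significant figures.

Trapezoidal AUC_0→10.5:
  [0→6]: (31.83+2.52)/2 × 6 = 103.05
  [6→7.5]: (2.52+1.34)/2 × 1.5 = 2.895
  [7.5→10.5]: (1.34+0.38)/2 × 3 = 2.58
  Sum = 108.525 µg/mL·hr

AUC = 108.5 µg/mL·hr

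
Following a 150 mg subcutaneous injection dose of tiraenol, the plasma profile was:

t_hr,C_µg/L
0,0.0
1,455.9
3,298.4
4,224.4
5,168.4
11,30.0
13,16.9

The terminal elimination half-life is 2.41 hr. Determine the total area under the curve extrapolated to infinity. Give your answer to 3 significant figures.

Trapezoidal AUC_0→13:
  [0→1]: (0.0+455.9)/2 × 1 = 227.95
  [1→3]: (455.9+298.4)/2 × 2 = 754.3
  [3→4]: (298.4+224.4)/2 × 1 = 261.4
  [4→5]: (224.4+168.4)/2 × 1 = 196.4
  [5→11]: (168.4+30.0)/2 × 6 = 595.2
  [11→13]: (30.0+16.9)/2 × 2 = 46.9
  Sum = 2082.15 µg/L·hr
k_e = ln2 / t½ = 0.693147 / 2.41 = 0.2876 hr^-1
Extrapolated tail: C_last / k_e = 16.9 / 0.2876 = 58.762
AUC_0→∞ = 2082.15 + 58.762 = 2140.912 µg/L·hr

AUC = 2140 µg/L·hr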